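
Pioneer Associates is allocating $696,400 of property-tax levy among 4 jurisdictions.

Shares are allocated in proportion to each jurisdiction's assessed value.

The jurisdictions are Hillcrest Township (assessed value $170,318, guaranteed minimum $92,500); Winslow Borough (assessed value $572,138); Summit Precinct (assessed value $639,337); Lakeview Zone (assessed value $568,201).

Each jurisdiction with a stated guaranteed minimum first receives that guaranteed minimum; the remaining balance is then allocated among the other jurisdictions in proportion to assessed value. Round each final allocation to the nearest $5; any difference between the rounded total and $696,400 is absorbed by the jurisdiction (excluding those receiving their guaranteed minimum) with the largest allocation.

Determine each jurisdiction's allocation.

Minimums first: Hillcrest Township $92,500. Remaining pool $603,900.
Remaining pool split over remaining assessed value 1,779,676: Winslow Borough 194,144.41 → $194,145; Summit Precinct 216,947.14 → $216,945; Lakeview Zone 192,808.46 → $192,810.

Hillcrest Township: $92,500 · Winslow Borough: $194,145 · Summit Precinct: $216,945 · Lakeview Zone: $192,810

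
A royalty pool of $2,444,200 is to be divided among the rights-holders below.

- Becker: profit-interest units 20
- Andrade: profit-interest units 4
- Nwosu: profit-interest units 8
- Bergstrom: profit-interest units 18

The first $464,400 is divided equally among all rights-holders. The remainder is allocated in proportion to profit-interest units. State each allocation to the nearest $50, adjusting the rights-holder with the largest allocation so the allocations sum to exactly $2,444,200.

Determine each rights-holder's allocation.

Equal tier: $464,400 ÷ 4 = $116,100 apiece.
Remainder $1,979,800 by profit-interest units (total 50): Becker 791,920.00 → $791,900; Andrade 158,384.00 → $158,400; Nwosu 316,768.00 → $316,750; Bergstrom 712,728.00 → $712,750.
Totals: Becker $116,100 + $791,900 = $908,000; Andrade $116,100 + $158,400 = $274,500; Nwosu $116,100 + $316,750 = $432,850; Bergstrom $116,100 + $712,750 = $828,850.

Becker: $908,000; Andrade: $274,500; Nwosu: $432,850; Bergstrom: $828,850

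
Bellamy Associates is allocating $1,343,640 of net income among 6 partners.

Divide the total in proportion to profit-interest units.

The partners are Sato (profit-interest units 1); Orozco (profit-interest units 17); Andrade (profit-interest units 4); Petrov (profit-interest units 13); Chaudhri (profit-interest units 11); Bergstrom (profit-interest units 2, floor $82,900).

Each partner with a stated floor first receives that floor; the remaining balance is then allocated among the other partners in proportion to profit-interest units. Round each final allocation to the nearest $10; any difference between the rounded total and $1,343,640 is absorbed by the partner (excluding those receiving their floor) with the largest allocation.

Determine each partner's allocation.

Guaranteed amounts: Bergstrom $82,900. Balance $1,260,740.
Balance split over remaining profit-interest units 46: Sato 27,407.39 → $27,410; Orozco 465,925.65 → $465,930; Andrade 109,629.57 → $109,630; Petrov 356,296.09 → $356,300; Chaudhri 301,481.30 → $301,480.
Rounding difference −$10 applied to Orozco → $465,920.

Sato: $27,410 · Orozco: $465,920 · Andrade: $109,630 · Petrov: $356,300 · Chaudhri: $301,480 · Bergstrom: $82,900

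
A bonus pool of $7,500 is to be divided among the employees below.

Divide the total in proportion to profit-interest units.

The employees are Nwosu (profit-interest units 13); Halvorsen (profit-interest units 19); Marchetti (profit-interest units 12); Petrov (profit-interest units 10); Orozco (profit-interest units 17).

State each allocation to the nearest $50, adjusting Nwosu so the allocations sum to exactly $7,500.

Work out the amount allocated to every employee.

Nwosu: $1,400 · Halvorsen: $2,000 · Marchetti: $1,250 · Petrov: $1,050 · Orozco: $1,800

Combined profit-interest units = 71.
Pro-rata amounts: Nwosu 13/71 × $7,500 = 1,373.24; Halvorsen 19/71 × $7,500 = 2,007.04; Marchetti 12/71 × $7,500 = 1,267.61; Petrov 10/71 × $7,500 = 1,056.34; Orozco 17/71 × $7,500 = 1,795.77.
Rounded to nearest $50: Nwosu $1,350; Halvorsen $2,000; Marchetti $1,250; Petrov $1,050; Orozco $1,800. Sum = $7,450.
Difference $7,500 − $7,450 = +$50 applied to Nwosu: Nwosu becomes $1,400.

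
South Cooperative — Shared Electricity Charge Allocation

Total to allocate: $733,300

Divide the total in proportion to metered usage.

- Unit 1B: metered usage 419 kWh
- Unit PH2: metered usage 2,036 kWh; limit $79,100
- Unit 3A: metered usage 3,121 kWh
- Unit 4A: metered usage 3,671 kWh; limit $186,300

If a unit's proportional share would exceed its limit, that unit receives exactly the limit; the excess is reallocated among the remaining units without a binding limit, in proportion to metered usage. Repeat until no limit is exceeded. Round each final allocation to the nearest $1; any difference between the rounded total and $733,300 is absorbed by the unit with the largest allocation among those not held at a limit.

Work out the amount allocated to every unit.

Unit 1B: $55,381 | Unit PH2: $79,100 | Unit 3A: $412,519 | Unit 4A: $186,300

Combined metered usage = 9,247.
Proportional shares (ignoring caps): Unit 1B 33,227.28; Unit PH2 161,457.64; Unit 3A 247,499.65; Unit 4A 291,115.42.
Held at cap: Unit PH2 ($79,100), Unit 4A ($186,300); balance $467,900 reallocated over remaining metered usage 3,540.
Redistributed shares: Unit 1B 55,381.38 → $55,381; Unit 3A 412,518.62 → $412,519.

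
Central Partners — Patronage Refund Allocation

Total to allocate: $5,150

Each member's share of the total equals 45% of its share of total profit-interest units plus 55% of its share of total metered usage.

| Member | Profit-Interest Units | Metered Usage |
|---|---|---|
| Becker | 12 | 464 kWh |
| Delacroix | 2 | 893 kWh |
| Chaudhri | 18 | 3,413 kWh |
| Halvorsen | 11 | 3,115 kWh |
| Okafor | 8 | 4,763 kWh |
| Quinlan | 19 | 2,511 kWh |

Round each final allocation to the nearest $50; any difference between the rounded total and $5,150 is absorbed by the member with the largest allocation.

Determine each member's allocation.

Becker: $500 | Delacroix: $250 | Chaudhri: $1,200 | Halvorsen: $950 | Okafor: $1,150 | Quinlan: $1,100

Totals — profit-interest units 70, metered usage 15,159.
Blended shares (45% profit-interest units + 55% metered usage): Becker 0.0940; Delacroix 0.0453; Chaudhri 0.2395; Halvorsen 0.1837; Okafor 0.2242; Quinlan 0.2132.
Raw shares: Becker 483.99; Delacroix 233.07; Chaudhri 1,233.66; Halvorsen 946.22; Okafor 1,154.84; Quinlan 1,098.22.
At nearest $50: Becker $500; Delacroix $250; Chaudhri $1,250; Halvorsen $950; Okafor $1,150; Quinlan $1,100. Sum = $5,200.
Difference $5,150 − $5,200 = −$50 applied to largest allocation (Chaudhri): Chaudhri becomes $1,200.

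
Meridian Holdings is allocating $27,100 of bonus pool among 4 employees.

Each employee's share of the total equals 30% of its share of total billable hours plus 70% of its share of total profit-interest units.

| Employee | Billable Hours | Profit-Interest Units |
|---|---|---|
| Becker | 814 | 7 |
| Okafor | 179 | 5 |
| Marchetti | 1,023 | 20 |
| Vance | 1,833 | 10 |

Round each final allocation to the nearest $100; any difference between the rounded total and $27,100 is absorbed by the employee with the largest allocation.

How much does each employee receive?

Billable hours total 3,849; profit-interest units total 42.
Blended shares (30% billable hours + 70% profit-interest units): Becker 0.1801; Okafor 0.0973; Marchetti 0.4131; Vance 0.3095.
Unrounded shares: Becker 4,881.03; Okafor 2,636.42; Marchetti 11,194.15; Vance 8,388.40.
After rounding ($100): Becker $4,900; Okafor $2,600; Marchetti $11,200; Vance $8,400. Sum = $27,100.
Sum already equals the total — no adjustment.

Becker: $4,900 | Okafor: $2,600 | Marchetti: $11,200 | Vance: $8,400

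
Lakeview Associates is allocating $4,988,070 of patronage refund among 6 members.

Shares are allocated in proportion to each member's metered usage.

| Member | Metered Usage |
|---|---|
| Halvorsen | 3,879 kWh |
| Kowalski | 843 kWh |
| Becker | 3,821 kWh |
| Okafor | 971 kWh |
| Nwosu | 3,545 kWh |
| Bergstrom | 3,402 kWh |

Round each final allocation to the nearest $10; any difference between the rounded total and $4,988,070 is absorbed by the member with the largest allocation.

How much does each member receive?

Halvorsen: $1,175,420; Kowalski: $255,450; Becker: $1,157,850; Okafor: $294,240; Nwosu: $1,074,220; Bergstrom: $1,030,890

Metered usage total: 16,461.
Proportional shares: Halvorsen 3,879/16,461 × $4,988,070 = 1,175,428.20; Kowalski 843/16,461 × $4,988,070 = 255,448.82; Becker 3,821/16,461 × $4,988,070 = 1,157,852.83; Okafor 971/16,461 × $4,988,070 = 294,235.83; Nwosu 3,545/16,461 × $4,988,070 = 1,074,218.34; Bergstrom 3,402/16,461 × $4,988,070 = 1,030,885.98.
At nearest $10: Halvorsen $1,175,430; Kowalski $255,450; Becker $1,157,850; Okafor $294,240; Nwosu $1,074,220; Bergstrom $1,030,890. Sum = $4,988,080.
Difference $4,988,070 − $4,988,080 = −$10 applied to largest allocation (Halvorsen): Halvorsen becomes $1,175,420.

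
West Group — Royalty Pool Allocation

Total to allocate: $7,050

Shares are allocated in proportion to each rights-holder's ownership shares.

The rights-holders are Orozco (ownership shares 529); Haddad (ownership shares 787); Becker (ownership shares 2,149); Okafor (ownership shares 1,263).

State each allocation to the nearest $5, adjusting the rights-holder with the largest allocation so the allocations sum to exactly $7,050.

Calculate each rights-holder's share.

Orozco: $790; Haddad: $1,175; Becker: $3,200; Okafor: $1,885

Total ownership shares = 4,728.
Unrounded shares: Orozco 529/4,728 × $7,050 = 788.80; Haddad 787/4,728 × $7,050 = 1,173.51; Becker 2,149/4,728 × $7,050 = 3,204.41; Okafor 1,263/4,728 × $7,050 = 1,883.28.
Rounded to nearest $5: Orozco $790; Haddad $1,175; Becker $3,205; Okafor $1,885. Sum = $7,055.
Difference $7,050 − $7,055 = −$5 applied to largest allocation (Becker): Becker becomes $3,200.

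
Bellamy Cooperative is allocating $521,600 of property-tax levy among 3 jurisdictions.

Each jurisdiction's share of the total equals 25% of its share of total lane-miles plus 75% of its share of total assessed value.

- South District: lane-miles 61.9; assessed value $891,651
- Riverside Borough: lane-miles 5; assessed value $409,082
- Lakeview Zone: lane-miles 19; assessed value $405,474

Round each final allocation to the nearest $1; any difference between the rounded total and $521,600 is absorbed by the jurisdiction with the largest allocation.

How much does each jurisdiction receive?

Lane-miles total 85.9; assessed value total 1,706,207.
Blended shares (25% lane-miles + 75% assessed value): South District 0.5721; Riverside Borough 0.1944; Lakeview Zone 0.2335.
Proportional shares: South District 298,405.13; Riverside Borough 101,384.75; Lakeview Zone 121,810.12.
After rounding ($1): South District $298,405; Riverside Borough $101,385; Lakeview Zone $121,810. Sum = $521,600.
Rounded total matches; no reconciliation needed.

South District: $298,405 · Riverside Borough: $101,385 · Lakeview Zone: $121,810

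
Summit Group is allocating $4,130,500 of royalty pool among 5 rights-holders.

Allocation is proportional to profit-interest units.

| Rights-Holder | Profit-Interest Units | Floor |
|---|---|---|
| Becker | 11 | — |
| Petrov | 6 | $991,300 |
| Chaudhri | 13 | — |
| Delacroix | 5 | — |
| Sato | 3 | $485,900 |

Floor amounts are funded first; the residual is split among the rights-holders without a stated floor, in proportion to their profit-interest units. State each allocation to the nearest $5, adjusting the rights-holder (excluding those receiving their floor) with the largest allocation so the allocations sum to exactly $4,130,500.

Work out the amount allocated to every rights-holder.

Becker: $1,006,425; Petrov: $991,300; Chaudhri: $1,189,410; Delacroix: $457,465; Sato: $485,900

Fund the minimums — Petrov $991,300; Sato $485,900. Remaining pool $2,653,300.
Remaining pool split over remaining profit-interest units 29: Becker 1,006,424.14 → $1,006,425; Chaudhri 1,189,410.34 → $1,189,410; Delacroix 457,465.52 → $457,465.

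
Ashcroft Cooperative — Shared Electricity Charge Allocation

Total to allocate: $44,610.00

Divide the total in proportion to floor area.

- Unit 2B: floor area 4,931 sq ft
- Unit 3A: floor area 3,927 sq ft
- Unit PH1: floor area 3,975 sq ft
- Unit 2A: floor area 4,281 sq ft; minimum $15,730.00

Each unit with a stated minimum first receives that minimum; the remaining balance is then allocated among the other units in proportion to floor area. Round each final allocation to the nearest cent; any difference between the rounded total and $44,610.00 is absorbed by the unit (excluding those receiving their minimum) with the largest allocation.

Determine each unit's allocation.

Unit 2B: $11,096.96; Unit 3A: $8,837.51; Unit PH1: $8,945.53; Unit 2A: $15,730.00

Fund the minimums — Unit 2A $15,730.00. Balance $28,880.00.
Balance split over remaining floor area 12,833: Unit 2B 11,096.9594 → $11,096.96; Unit 3A 8,837.5095 → $8,837.51; Unit PH1 8,945.5311 → $8,945.53.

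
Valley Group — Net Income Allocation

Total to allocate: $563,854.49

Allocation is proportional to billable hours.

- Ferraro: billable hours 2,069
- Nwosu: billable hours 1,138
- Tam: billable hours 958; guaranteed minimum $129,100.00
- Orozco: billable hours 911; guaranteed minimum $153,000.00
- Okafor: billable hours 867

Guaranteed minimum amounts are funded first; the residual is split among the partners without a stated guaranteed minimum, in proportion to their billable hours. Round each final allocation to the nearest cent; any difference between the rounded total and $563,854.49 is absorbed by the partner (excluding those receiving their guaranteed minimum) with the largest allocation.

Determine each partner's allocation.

Ferraro: $143,090.34 · Nwosu: $78,703.14 · Tam: $129,100.00 · Orozco: $153,000.00 · Okafor: $59,961.01

Fund the minimums — Tam $129,100.00; Orozco $153,000.00. Balance $281,754.49.
Balance split over remaining billable hours 4,074: Ferraro 143,090.3387 → $143,090.34; Nwosu 78,703.1442 → $78,703.14; Okafor 59,961.0071 → $59,961.01.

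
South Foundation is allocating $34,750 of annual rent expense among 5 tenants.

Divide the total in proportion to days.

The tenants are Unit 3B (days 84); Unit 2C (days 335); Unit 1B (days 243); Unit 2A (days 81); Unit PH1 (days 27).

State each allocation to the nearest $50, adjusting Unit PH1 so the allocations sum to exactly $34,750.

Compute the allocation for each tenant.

Unit 3B: $3,800 | Unit 2C: $15,100 | Unit 1B: $10,950 | Unit 2A: $3,650 | Unit PH1: $1,250

Days total: 770.
Pro-rata amounts: Unit 3B 84/770 × $34,750 = 3,790.91; Unit 2C 335/770 × $34,750 = 15,118.51; Unit 1B 243/770 × $34,750 = 10,966.56; Unit 2A 81/770 × $34,750 = 3,655.52; Unit PH1 27/770 × $34,750 = 1,218.51.
Rounded to nearest $50: Unit 3B $3,800; Unit 2C $15,100; Unit 1B $10,950; Unit 2A $3,650; Unit PH1 $1,200. Sum = $34,700.
Difference $34,750 − $34,700 = +$50 applied to Unit PH1: Unit PH1 becomes $1,250.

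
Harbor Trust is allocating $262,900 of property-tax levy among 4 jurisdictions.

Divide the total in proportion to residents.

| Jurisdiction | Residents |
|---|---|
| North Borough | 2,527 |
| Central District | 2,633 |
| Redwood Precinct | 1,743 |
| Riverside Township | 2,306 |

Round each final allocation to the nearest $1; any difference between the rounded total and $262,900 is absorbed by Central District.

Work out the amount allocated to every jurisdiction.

North Borough: $72,141; Central District: $75,168; Redwood Precinct: $49,759; Riverside Township: $65,832

Combined residents = 9,209.
Proportional shares: North Borough 2,527/9,209 × $262,900 = 72,141.20; Central District 2,633/9,209 × $262,900 = 75,167.30; Redwood Precinct 1,743/9,209 × $262,900 = 49,759.44; Riverside Township 2,306/9,209 × $262,900 = 65,832.06.
After rounding ($1): North Borough $72,141; Central District $75,167; Redwood Precinct $49,759; Riverside Township $65,832. Sum = $262,899.
Difference $262,900 − $262,899 = +$1 applied to Central District: Central District becomes $75,168.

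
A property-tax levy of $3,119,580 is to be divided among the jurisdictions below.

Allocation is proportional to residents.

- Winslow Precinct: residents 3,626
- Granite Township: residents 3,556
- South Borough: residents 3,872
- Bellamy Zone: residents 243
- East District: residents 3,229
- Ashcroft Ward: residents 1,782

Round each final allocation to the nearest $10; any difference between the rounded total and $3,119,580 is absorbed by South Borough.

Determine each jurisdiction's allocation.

Winslow Precinct: $693,620 · Granite Township: $680,230 · South Borough: $740,690 · Bellamy Zone: $46,480 · East District: $617,680 · Ashcroft Ward: $340,880

Residents total: 16,308.
Pro-rata amounts: Winslow Precinct 3,626/16,308 × $3,119,580 = 693,622.58; Granite Township 3,556/16,308 × $3,119,580 = 680,232.19; South Borough 3,872/16,308 × $3,119,580 = 740,680.26; Bellamy Zone 243/16,308 × $3,119,580 = 46,483.81; East District 3,229/16,308 × $3,119,580 = 617,679.90; Ashcroft Ward 1,782/16,308 × $3,119,580 = 340,881.26.
After rounding ($10): Winslow Precinct $693,620; Granite Township $680,230; South Borough $740,680; Bellamy Zone $46,480; East District $617,680; Ashcroft Ward $340,880. Sum = $3,119,570.
Difference $3,119,580 − $3,119,570 = +$10 applied to South Borough: South Borough becomes $740,690.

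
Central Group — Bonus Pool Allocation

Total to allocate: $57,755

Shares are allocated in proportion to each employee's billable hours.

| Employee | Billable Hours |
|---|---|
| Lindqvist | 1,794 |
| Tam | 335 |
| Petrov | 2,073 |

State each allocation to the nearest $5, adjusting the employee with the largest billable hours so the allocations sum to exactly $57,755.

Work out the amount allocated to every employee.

Lindqvist: $24,660; Tam: $4,605; Petrov: $28,490

Combined billable hours = 1,794 + 335 + 2,073 = 4,202.
Raw shares: Lindqvist 24,657.89; Tam 4,604.46; Petrov 28,492.65.
At nearest $5: Lindqvist $24,660; Tam $4,605; Petrov $28,495. Sum = $57,760.
Difference $57,755 − $57,760 = −$5 applied to largest billable hours (Petrov): Petrov becomes $28,490.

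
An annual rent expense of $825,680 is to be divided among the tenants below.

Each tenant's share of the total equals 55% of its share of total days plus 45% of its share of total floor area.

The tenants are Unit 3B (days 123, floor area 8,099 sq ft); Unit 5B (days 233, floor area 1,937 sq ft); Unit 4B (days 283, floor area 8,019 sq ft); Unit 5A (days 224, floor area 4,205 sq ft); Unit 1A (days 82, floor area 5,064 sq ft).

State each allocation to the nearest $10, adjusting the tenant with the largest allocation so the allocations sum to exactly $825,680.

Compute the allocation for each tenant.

Days total 945; floor area total 27,324.
Composite weights (55% days + 45% floor area): Unit 3B 0.2050; Unit 5B 0.1675; Unit 4B 0.2968; Unit 5A 0.1996; Unit 1A 0.1311.
Proportional shares: Unit 3B 169,239.66; Unit 5B 138,308.83; Unit 4B 245,040.53; Unit 5A 164,824.45; Unit 1A 108,266.53.
After rounding ($10): Unit 3B $169,240; Unit 5B $138,310; Unit 4B $245,040; Unit 5A $164,820; Unit 1A $108,270. Sum = $825,680.
Rounded total matches; no reconciliation needed.

Unit 3B: $169,240 · Unit 5B: $138,310 · Unit 4B: $245,040 · Unit 5A: $164,820 · Unit 1A: $108,270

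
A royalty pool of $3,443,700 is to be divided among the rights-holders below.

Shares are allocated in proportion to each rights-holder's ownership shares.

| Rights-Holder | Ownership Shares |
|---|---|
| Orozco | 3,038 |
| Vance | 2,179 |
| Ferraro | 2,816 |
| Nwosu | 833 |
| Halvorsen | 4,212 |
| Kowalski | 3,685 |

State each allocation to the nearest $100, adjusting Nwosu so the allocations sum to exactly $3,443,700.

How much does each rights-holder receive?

Orozco: $624,100; Vance: $447,600; Ferraro: $578,500; Nwosu: $171,200; Halvorsen: $865,300; Kowalski: $757,000

Combined ownership shares = 16,763.
Proportional shares: Orozco 3,038/16,763 × $3,443,700 = 624,110.28; Vance 2,179/16,763 × $3,443,700 = 447,641.97; Ferraro 2,816/16,763 × $3,443,700 = 578,503.80; Nwosu 833/16,763 × $3,443,700 = 171,127.01; Halvorsen 4,212/16,763 × $3,443,700 = 865,290.48; Kowalski 3,685/16,763 × $3,443,700 = 757,026.46.
Rounded to nearest $100: Orozco $624,100; Vance $447,600; Ferraro $578,500; Nwosu $171,100; Halvorsen $865,300; Kowalski $757,000. Sum = $3,443,600.
Difference $3,443,700 − $3,443,600 = +$100 applied to Nwosu: Nwosu becomes $171,200.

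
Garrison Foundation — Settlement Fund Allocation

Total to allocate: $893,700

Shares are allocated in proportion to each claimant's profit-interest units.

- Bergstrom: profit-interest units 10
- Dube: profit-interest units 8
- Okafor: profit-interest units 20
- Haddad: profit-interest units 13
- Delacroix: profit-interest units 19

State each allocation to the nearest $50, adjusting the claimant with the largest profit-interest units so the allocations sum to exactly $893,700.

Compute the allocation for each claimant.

Total profit-interest units = 10 + 8 + 20 + 13 + 19 = 70.
Raw shares: Bergstrom 127,671.43; Dube 102,137.14; Okafor 255,342.86; Haddad 165,972.86; Delacroix 242,575.71.
After rounding ($50): Bergstrom $127,650; Dube $102,150; Okafor $255,350; Haddad $165,950; Delacroix $242,600. Sum = $893,700.
Sum already equals the total — no adjustment.

Bergstrom: $127,650; Dube: $102,150; Okafor: $255,350; Haddad: $165,950; Delacroix: $242,600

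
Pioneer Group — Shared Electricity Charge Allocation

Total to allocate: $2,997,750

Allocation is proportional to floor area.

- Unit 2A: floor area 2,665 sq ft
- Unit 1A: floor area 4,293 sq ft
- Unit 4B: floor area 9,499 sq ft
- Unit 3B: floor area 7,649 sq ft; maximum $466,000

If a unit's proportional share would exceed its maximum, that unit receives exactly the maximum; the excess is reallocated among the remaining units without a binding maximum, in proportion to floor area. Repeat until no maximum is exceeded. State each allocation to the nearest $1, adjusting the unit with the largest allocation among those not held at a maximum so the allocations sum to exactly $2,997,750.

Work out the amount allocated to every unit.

Unit 2A: $409,984 | Unit 1A: $660,436 | Unit 4B: $1,461,330 | Unit 3B: $466,000

Combined floor area = 24,106.
Pro-rata shares before constraints: Unit 2A 331,411.42; Unit 1A 533,864.63; Unit 4B 1,181,267.21; Unit 3B 951,206.74.
Cap binds for Unit 3B ($466,000); residual $2,531,750 reallocated over remaining floor area 16,457.
Remaining shares: Unit 2A 409,984.43 → $409,984; Unit 1A 660,436.46 → $660,436; Unit 4B 1,461,329.12 → $1,461,329.
Rounding difference +$1 applied to Unit 4B → $1,461,330.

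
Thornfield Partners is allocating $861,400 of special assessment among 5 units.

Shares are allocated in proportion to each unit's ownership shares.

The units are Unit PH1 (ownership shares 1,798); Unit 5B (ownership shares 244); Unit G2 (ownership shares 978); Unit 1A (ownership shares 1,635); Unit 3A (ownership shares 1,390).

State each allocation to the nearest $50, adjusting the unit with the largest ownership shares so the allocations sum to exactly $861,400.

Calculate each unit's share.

Unit PH1: $256,250; Unit 5B: $34,750; Unit G2: $139,350; Unit 1A: $233,000; Unit 3A: $198,050

Ownership shares total: 6,045.
Unrounded shares: Unit PH1 1,798/6,045 × $861,400 = 256,211.28; Unit 5B 244/6,045 × $861,400 = 34,769.50; Unit G2 978/6,045 × $861,400 = 139,362.98; Unit 1A 1,635/6,045 × $861,400 = 232,984.12; Unit 3A 1,390/6,045 × $861,400 = 198,072.13.
Rounded to nearest $50: Unit PH1 $256,200; Unit 5B $34,750; Unit G2 $139,350; Unit 1A $233,000; Unit 3A $198,050. Sum = $861,350.
Difference $861,400 − $861,350 = +$50 applied to largest ownership shares (Unit PH1): Unit PH1 becomes $256,250.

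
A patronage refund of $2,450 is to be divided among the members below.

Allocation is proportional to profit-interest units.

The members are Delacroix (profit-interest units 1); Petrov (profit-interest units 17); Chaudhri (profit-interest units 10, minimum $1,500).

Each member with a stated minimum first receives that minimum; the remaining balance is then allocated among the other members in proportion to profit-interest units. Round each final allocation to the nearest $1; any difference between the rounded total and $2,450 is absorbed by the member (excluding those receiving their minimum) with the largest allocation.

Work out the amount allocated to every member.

Minimums first: Chaudhri $1,500. Residual $950.
Residual split over remaining profit-interest units 18: Delacroix 52.78 → $53; Petrov 897.22 → $897.

Delacroix: $53; Petrov: $897; Chaudhri: $1,500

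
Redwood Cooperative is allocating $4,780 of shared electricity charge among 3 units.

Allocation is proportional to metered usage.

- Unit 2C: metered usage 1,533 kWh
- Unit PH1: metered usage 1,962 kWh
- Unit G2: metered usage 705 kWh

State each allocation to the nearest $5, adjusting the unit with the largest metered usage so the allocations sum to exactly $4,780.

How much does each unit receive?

Unit 2C: $1,745 | Unit PH1: $2,235 | Unit G2: $800

Combined metered usage = 1,533 + 1,962 + 705 = 4,200.
Unrounded shares: Unit 2C 1,744.70; Unit PH1 2,232.94; Unit G2 802.36.
At nearest $5: Unit 2C $1,745; Unit PH1 $2,235; Unit G2 $800. Sum = $4,780.
Rounded total matches; no reconciliation needed.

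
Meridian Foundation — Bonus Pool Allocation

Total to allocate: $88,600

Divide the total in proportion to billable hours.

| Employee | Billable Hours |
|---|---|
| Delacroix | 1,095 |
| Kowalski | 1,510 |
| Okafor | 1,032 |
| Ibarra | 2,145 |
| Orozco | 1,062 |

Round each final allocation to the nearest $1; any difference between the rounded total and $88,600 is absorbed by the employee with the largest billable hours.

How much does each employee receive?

Delacroix: $14,175 · Kowalski: $19,548 · Okafor: $13,360 · Ibarra: $27,769 · Orozco: $13,748

Total billable hours = 6,844.
Pro-rata amounts: Delacroix 1,095/6,844 × $88,600 = 14,175.48; Kowalski 1,510/6,844 × $88,600 = 19,547.93; Okafor 1,032/6,844 × $88,600 = 13,359.91; Ibarra 2,145/6,844 × $88,600 = 27,768.41; Orozco 1,062/6,844 × $88,600 = 13,748.28.
After rounding ($1): Delacroix $14,175; Kowalski $19,548; Okafor $13,360; Ibarra $27,768; Orozco $13,748. Sum = $88,599.
Difference $88,600 − $88,599 = +$1 applied to largest billable hours (Ibarra): Ibarra becomes $27,769.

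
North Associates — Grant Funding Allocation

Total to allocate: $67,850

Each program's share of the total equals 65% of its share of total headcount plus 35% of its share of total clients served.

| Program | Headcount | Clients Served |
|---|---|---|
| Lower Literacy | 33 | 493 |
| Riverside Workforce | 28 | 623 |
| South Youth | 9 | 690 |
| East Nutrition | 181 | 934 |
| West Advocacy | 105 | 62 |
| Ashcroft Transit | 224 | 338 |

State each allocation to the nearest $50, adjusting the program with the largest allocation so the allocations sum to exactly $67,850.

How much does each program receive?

Lower Literacy: $6,250; Riverside Workforce: $6,850; South Youth: $5,900; East Nutrition: $20,800; West Advocacy: $8,450; Ashcroft Transit: $19,600

Headcount total 580; clients served total 3,140.
Composite weights (65% headcount + 35% clients served): Lower Literacy 0.0919; Riverside Workforce 0.1008; South Youth 0.0870; East Nutrition 0.3070; West Advocacy 0.1246; Ashcroft Transit 0.2887.
Raw shares: Lower Literacy 6,237.79; Riverside Workforce 6,840.77; South Youth 5,902.75; East Nutrition 20,826.77; West Advocacy 8,452.97; Ashcroft Transit 19,588.95.
After rounding ($50): Lower Literacy $6,250; Riverside Workforce $6,850; South Youth $5,900; East Nutrition $20,850; West Advocacy $8,450; Ashcroft Transit $19,600. Sum = $67,900.
Difference $67,850 − $67,900 = −$50 applied to largest allocation (East Nutrition): East Nutrition becomes $20,800.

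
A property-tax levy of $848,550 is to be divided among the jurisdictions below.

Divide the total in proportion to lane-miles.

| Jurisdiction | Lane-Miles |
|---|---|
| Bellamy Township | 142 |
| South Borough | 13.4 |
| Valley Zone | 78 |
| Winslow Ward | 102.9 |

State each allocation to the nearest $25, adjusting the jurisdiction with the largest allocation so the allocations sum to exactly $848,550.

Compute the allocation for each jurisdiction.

Bellamy Township: $358,325 · South Borough: $33,800 · Valley Zone: $196,800 · Winslow Ward: $259,625

Combined lane-miles = 336.3.
Unrounded shares: Bellamy Township 142/336.3 × $848,550 = 358,293.49; South Borough 13.4/336.3 × $848,550 = 33,810.79; Valley Zone 78/336.3 × $848,550 = 196,809.10; Winslow Ward 102.9/336.3 × $848,550 = 259,636.62.
After rounding ($25): Bellamy Township $358,300; South Borough $33,800; Valley Zone $196,800; Winslow Ward $259,625. Sum = $848,525.
Difference $848,550 − $848,525 = +$25 applied to largest allocation (Bellamy Township): Bellamy Township becomes $358,325.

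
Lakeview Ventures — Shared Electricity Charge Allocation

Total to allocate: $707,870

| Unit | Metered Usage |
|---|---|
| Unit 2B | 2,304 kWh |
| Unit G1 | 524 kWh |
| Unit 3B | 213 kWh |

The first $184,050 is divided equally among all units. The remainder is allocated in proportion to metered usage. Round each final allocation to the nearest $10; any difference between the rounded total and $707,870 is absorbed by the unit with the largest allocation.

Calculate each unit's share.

Unit 2B: $458,220 | Unit G1: $151,610 | Unit 3B: $98,040

Equal tier: $184,050 ÷ 3 = $61,350 apiece.
Remainder $523,820 by metered usage (total 3,041): Unit 2B 396,869.87 → $396,870; Unit G1 90,260.34 → $90,260; Unit 3B 36,689.79 → $36,690.
Totals: Unit 2B $61,350 + $396,870 = $458,220; Unit G1 $61,350 + $90,260 = $151,610; Unit 3B $61,350 + $36,690 = $98,040.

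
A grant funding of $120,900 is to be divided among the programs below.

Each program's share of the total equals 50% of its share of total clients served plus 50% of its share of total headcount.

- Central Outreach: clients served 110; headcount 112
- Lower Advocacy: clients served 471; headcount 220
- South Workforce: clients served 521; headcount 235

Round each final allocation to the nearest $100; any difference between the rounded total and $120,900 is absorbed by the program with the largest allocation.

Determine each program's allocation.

Clients served total 1,102; headcount total 567.
Combined weights (50% clients served + 50% headcount): Central Outreach 0.1487; Lower Advocacy 0.4077; South Workforce 0.4436.
Pro-rata amounts: Central Outreach 17,974.77; Lower Advocacy 49,291.64; South Workforce 53,633.59.
At nearest $100: Central Outreach $18,000; Lower Advocacy $49,300; South Workforce $53,600. Sum = $120,900.
Rounded total matches; no reconciliation needed.

Central Outreach: $18,000 · Lower Advocacy: $49,300 · South Workforce: $53,600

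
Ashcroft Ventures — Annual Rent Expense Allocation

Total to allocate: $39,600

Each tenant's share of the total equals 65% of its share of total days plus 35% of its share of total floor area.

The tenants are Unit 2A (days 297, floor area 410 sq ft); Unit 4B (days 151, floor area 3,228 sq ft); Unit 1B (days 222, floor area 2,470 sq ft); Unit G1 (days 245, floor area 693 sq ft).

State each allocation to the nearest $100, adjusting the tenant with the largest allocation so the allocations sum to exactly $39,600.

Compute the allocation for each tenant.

Totals — days 915, floor area 6,801.
Combined weights (65% days + 35% floor area): Unit 2A 0.2321; Unit 4B 0.2734; Unit 1B 0.2848; Unit G1 0.2097.
Pro-rata amounts: Unit 2A 9,190.50; Unit 4B 10,826.26; Unit 1B 11,278.82; Unit G1 8,304.42.
After rounding ($100): Unit 2A $9,200; Unit 4B $10,800; Unit 1B $11,300; Unit G1 $8,300. Sum = $39,600.
No rounding difference to absorb.

Unit 2A: $9,200; Unit 4B: $10,800; Unit 1B: $11,300; Unit G1: $8,300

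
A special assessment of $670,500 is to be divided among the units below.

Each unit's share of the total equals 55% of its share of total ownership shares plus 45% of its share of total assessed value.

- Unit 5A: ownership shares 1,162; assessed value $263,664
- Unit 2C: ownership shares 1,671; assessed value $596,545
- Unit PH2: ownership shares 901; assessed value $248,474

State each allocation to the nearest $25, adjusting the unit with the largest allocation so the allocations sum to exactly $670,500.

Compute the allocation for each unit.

Ownership shares total 3,734; assessed value total 1,108,683.
Combined weights (55% ownership shares + 45% assessed value): Unit 5A 0.2782; Unit 2C 0.4883; Unit PH2 0.2336.
Pro-rata amounts: Unit 5A 186,516.15; Unit 2C 327,378.33; Unit PH2 156,605.51.
Rounded to nearest $25: Unit 5A $186,525; Unit 2C $327,375; Unit PH2 $156,600. Sum = $670,500.
No rounding difference to absorb.

Unit 5A: $186,525; Unit 2C: $327,375; Unit PH2: $156,600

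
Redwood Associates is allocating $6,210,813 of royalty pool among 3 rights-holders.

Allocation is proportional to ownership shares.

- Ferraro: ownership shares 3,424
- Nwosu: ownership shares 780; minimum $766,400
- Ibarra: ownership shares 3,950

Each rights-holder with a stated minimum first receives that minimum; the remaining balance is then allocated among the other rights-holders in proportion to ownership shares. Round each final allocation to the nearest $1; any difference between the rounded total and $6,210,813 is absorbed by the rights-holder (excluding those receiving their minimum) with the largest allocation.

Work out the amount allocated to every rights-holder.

Ferraro: $2,528,027 | Nwosu: $766,400 | Ibarra: $2,916,386

Guaranteed amounts: Nwosu $766,400. Balance $5,444,413.
Balance split over remaining ownership shares 7,374: Ferraro 2,528,026.87 → $2,528,027; Ibarra 2,916,386.13 → $2,916,386.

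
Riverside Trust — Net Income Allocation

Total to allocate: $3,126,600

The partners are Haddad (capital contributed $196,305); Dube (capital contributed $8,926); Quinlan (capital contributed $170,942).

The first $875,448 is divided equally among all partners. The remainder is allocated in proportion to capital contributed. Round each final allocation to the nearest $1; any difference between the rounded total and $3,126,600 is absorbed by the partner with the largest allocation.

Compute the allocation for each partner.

Haddad: $1,466,575; Dube: $345,232; Quinlan: $1,314,793

$875,448 shared equally gives $291,816 per partner.
Remainder $2,251,152 by capital contributed (total 376,173): Haddad 1,174,758.40 → $1,174,758; Dube 53,416.33 → $53,416; Quinlan 1,022,977.26 → $1,022,977.
Rounding difference +$1 on remainder applied to Haddad.
Totals: Haddad $291,816 + $1,174,759 = $1,466,575; Dube $291,816 + $53,416 = $345,232; Quinlan $291,816 + $1,022,977 = $1,314,793.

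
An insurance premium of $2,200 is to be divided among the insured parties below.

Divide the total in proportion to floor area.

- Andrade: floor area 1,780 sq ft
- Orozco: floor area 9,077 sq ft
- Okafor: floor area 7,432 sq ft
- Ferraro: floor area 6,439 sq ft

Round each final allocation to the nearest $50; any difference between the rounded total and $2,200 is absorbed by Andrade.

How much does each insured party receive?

Floor area total: 24,728.
Raw shares: Andrade 1,780/24,728 × $2,200 = 158.36; Orozco 9,077/24,728 × $2,200 = 807.56; Okafor 7,432/24,728 × $2,200 = 661.21; Ferraro 6,439/24,728 × $2,200 = 572.86.
Rounded to nearest $50: Andrade $150; Orozco $800; Okafor $650; Ferraro $550. Sum = $2,150.
Difference $2,200 − $2,150 = +$50 applied to Andrade: Andrade becomes $200.

Andrade: $200 · Orozco: $800 · Okafor: $650 · Ferraro: $550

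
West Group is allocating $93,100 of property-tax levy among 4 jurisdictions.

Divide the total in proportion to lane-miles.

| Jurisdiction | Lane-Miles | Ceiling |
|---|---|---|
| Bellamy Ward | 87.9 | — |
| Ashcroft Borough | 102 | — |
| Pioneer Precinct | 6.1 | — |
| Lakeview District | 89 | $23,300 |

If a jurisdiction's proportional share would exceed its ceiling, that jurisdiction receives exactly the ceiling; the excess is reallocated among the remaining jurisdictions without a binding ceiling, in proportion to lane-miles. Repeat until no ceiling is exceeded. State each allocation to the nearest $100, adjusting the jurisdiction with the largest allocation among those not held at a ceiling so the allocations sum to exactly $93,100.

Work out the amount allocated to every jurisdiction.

Sum of lane-miles: 285.
Pro-rata shares before constraints: Bellamy Ward 28,714.00; Ashcroft Borough 33,320.00; Pioneer Precinct 1,992.67; Lakeview District 29,073.33.
Capped: Lakeview District ($23,300); remaining pool $69,800 reallocated over remaining lane-miles 196.
Redistributed shares: Bellamy Ward 31,303.16 → $31,300; Ashcroft Borough 36,324.49 → $36,300; Pioneer Precinct 2,172.35 → $2,200.

Bellamy Ward: $31,300 · Ashcroft Borough: $36,300 · Pioneer Precinct: $2,200 · Lakeview District: $23,300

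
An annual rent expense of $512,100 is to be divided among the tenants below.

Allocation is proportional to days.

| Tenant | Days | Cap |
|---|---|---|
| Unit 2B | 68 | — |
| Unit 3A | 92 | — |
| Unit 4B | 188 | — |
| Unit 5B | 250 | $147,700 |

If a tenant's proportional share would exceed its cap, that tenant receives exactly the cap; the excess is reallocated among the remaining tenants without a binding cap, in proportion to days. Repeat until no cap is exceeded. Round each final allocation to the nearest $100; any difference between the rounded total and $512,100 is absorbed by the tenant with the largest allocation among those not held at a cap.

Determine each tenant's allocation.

Combined days = 598.
Unconstrained shares: Unit 2B 58,232.11; Unit 3A 78,784.62; Unit 4B 160,994.65; Unit 5B 214,088.63.
Held at cap: Unit 5B ($147,700); residual $364,400 reallocated over remaining days 348.
Shares after redistribution: Unit 2B 71,204.60 → $71,200; Unit 3A 96,335.63 → $96,300; Unit 4B 196,859.77 → $196,900.

Unit 2B: $71,200 · Unit 3A: $96,300 · Unit 4B: $196,900 · Unit 5B: $147,700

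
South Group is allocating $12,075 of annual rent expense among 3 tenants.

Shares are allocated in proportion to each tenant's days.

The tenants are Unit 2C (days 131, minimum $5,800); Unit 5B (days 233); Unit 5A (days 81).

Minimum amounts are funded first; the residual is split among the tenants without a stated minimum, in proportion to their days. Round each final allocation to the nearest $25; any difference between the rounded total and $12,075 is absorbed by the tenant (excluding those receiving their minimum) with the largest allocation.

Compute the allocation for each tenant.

Unit 2C: $5,800; Unit 5B: $4,650; Unit 5A: $1,625

Guaranteed amounts: Unit 2C $5,800. Remaining pool $6,275.
Remaining pool split over remaining days 314: Unit 5B 4,656.29 → $4,650; Unit 5A 1,618.71 → $1,625.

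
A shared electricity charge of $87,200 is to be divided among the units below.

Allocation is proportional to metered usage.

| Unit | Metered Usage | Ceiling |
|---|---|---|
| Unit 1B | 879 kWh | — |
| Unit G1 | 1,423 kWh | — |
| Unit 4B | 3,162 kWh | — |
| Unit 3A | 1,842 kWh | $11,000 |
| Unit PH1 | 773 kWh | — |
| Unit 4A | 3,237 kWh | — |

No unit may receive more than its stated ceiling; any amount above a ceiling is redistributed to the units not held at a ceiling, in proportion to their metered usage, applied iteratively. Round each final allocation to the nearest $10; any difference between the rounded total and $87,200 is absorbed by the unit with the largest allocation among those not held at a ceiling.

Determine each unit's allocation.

Unit 1B: $7,070 | Unit G1: $11,450 | Unit 4B: $25,430 | Unit 3A: $11,000 | Unit PH1: $6,220 | Unit 4A: $26,030

Combined metered usage = 11,316.
Proportional shares (ignoring caps): Unit 1B 6,773.49; Unit G1 10,965.50; Unit 4B 24,366.07; Unit 3A 14,194.27; Unit PH1 5,956.66; Unit 4A 24,944.01.
Capped: Unit 3A ($11,000); residual $76,200 reallocated over remaining metered usage 9,474.
Redistributed shares: Unit 1B 7,069.85 → $7,070; Unit G1 11,445.28 → $11,450; Unit 4B 25,432.17 → $25,430; Unit PH1 6,217.29 → $6,220; Unit 4A 26,035.40 → $26,040.
Rounding difference −$10 applied to Unit 4A → $26,030.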